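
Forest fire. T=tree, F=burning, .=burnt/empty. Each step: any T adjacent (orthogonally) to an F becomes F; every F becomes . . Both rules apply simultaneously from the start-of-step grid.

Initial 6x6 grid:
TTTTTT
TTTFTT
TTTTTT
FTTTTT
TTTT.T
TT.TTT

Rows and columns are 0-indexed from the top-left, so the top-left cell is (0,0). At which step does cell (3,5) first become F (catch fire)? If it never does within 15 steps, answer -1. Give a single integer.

Step 1: cell (3,5)='T' (+7 fires, +2 burnt)
Step 2: cell (3,5)='T' (+12 fires, +7 burnt)
Step 3: cell (3,5)='T' (+8 fires, +12 burnt)
Step 4: cell (3,5)='F' (+2 fires, +8 burnt)
  -> target ignites at step 4
Step 5: cell (3,5)='.' (+2 fires, +2 burnt)
Step 6: cell (3,5)='.' (+1 fires, +2 burnt)
Step 7: cell (3,5)='.' (+0 fires, +1 burnt)
  fire out at step 7

4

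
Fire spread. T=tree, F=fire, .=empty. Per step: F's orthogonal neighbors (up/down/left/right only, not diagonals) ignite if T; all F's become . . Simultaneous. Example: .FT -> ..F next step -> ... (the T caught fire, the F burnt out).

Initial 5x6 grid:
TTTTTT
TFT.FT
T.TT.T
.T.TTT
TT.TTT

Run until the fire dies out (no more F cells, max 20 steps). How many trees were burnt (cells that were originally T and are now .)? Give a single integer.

Step 1: +5 fires, +2 burnt (F count now 5)
Step 2: +7 fires, +5 burnt (F count now 7)
Step 3: +2 fires, +7 burnt (F count now 2)
Step 4: +3 fires, +2 burnt (F count now 3)
Step 5: +2 fires, +3 burnt (F count now 2)
Step 6: +0 fires, +2 burnt (F count now 0)
Fire out after step 6
Initially T: 22, now '.': 27
Total burnt (originally-T cells now '.'): 19

Answer: 19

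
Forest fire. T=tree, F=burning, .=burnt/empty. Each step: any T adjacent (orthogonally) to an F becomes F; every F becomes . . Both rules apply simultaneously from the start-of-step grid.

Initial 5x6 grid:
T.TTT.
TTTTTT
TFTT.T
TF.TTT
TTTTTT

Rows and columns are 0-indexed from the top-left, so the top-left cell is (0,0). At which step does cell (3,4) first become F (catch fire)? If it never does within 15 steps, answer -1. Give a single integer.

Step 1: cell (3,4)='T' (+5 fires, +2 burnt)
Step 2: cell (3,4)='T' (+5 fires, +5 burnt)
Step 3: cell (3,4)='T' (+5 fires, +5 burnt)
Step 4: cell (3,4)='F' (+4 fires, +5 burnt)
  -> target ignites at step 4
Step 5: cell (3,4)='.' (+4 fires, +4 burnt)
Step 6: cell (3,4)='.' (+1 fires, +4 burnt)
Step 7: cell (3,4)='.' (+0 fires, +1 burnt)
  fire out at step 7

4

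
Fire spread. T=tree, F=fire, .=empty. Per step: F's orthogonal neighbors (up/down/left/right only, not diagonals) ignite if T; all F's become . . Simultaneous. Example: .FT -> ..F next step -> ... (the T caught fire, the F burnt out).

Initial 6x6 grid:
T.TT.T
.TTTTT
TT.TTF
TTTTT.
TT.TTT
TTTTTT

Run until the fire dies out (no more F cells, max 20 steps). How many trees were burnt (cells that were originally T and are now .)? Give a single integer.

Answer: 28

Derivation:
Step 1: +2 fires, +1 burnt (F count now 2)
Step 2: +4 fires, +2 burnt (F count now 4)
Step 3: +3 fires, +4 burnt (F count now 3)
Step 4: +6 fires, +3 burnt (F count now 6)
Step 5: +5 fires, +6 burnt (F count now 5)
Step 6: +4 fires, +5 burnt (F count now 4)
Step 7: +3 fires, +4 burnt (F count now 3)
Step 8: +1 fires, +3 burnt (F count now 1)
Step 9: +0 fires, +1 burnt (F count now 0)
Fire out after step 9
Initially T: 29, now '.': 35
Total burnt (originally-T cells now '.'): 28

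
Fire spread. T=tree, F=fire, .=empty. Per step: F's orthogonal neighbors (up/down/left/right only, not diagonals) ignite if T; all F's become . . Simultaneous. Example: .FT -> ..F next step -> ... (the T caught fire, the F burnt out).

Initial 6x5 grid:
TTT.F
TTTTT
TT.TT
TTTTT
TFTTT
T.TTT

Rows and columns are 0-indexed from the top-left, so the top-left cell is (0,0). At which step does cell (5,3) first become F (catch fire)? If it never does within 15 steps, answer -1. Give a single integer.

Step 1: cell (5,3)='T' (+4 fires, +2 burnt)
Step 2: cell (5,3)='T' (+8 fires, +4 burnt)
Step 3: cell (5,3)='F' (+8 fires, +8 burnt)
  -> target ignites at step 3
Step 4: cell (5,3)='.' (+4 fires, +8 burnt)
Step 5: cell (5,3)='.' (+1 fires, +4 burnt)
Step 6: cell (5,3)='.' (+0 fires, +1 burnt)
  fire out at step 6

3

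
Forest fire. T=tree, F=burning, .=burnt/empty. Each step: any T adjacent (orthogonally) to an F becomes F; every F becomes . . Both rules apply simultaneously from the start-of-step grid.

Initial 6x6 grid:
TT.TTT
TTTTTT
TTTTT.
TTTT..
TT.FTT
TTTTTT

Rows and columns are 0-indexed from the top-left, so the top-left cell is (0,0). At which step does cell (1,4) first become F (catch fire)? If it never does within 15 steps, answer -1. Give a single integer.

Step 1: cell (1,4)='T' (+3 fires, +1 burnt)
Step 2: cell (1,4)='T' (+5 fires, +3 burnt)
Step 3: cell (1,4)='T' (+6 fires, +5 burnt)
Step 4: cell (1,4)='F' (+7 fires, +6 burnt)
  -> target ignites at step 4
Step 5: cell (1,4)='.' (+5 fires, +7 burnt)
Step 6: cell (1,4)='.' (+3 fires, +5 burnt)
Step 7: cell (1,4)='.' (+1 fires, +3 burnt)
Step 8: cell (1,4)='.' (+0 fires, +1 burnt)
  fire out at step 8

4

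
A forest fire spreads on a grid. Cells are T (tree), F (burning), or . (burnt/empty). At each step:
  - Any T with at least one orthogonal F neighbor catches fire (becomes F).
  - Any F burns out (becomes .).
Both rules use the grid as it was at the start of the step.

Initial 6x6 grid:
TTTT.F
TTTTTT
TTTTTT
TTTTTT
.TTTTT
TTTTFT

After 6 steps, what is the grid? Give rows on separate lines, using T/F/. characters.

Step 1: 4 trees catch fire, 2 burn out
  TTTT..
  TTTTTF
  TTTTTT
  TTTTTT
  .TTTFT
  TTTF.F
Step 2: 6 trees catch fire, 4 burn out
  TTTT..
  TTTTF.
  TTTTTF
  TTTTFT
  .TTF.F
  TTF...
Step 3: 6 trees catch fire, 6 burn out
  TTTT..
  TTTF..
  TTTTF.
  TTTF.F
  .TF...
  TF....
Step 4: 6 trees catch fire, 6 burn out
  TTTF..
  TTF...
  TTTF..
  TTF...
  .F....
  F.....
Step 5: 4 trees catch fire, 6 burn out
  TTF...
  TF....
  TTF...
  TF....
  ......
  ......
Step 6: 4 trees catch fire, 4 burn out
  TF....
  F.....
  TF....
  F.....
  ......
  ......

TF....
F.....
TF....
F.....
......
......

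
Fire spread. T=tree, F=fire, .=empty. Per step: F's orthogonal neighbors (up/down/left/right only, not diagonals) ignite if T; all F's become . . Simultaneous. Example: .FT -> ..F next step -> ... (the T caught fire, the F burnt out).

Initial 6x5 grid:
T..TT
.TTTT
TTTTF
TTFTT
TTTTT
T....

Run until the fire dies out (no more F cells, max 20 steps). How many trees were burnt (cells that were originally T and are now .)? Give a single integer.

Answer: 20

Derivation:
Step 1: +7 fires, +2 burnt (F count now 7)
Step 2: +8 fires, +7 burnt (F count now 8)
Step 3: +4 fires, +8 burnt (F count now 4)
Step 4: +1 fires, +4 burnt (F count now 1)
Step 5: +0 fires, +1 burnt (F count now 0)
Fire out after step 5
Initially T: 21, now '.': 29
Total burnt (originally-T cells now '.'): 20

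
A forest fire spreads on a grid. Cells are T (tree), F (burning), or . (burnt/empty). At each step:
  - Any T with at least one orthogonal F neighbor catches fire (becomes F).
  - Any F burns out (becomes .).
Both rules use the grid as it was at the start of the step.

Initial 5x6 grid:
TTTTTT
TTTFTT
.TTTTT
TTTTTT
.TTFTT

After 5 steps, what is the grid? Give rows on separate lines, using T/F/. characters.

Step 1: 7 trees catch fire, 2 burn out
  TTTFTT
  TTF.FT
  .TTFTT
  TTTFTT
  .TF.FT
Step 2: 10 trees catch fire, 7 burn out
  TTF.FT
  TF...F
  .TF.FT
  TTF.FT
  .F...F
Step 3: 7 trees catch fire, 10 burn out
  TF...F
  F.....
  .F...F
  TF...F
  ......
Step 4: 2 trees catch fire, 7 burn out
  F.....
  ......
  ......
  F.....
  ......
Step 5: 0 trees catch fire, 2 burn out
  ......
  ......
  ......
  ......
  ......

......
......
......
......
......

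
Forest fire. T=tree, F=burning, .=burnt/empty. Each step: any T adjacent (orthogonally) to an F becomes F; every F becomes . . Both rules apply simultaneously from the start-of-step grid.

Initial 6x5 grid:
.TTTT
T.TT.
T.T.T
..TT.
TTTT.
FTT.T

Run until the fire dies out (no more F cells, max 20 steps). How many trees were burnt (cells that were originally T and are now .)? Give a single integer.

Step 1: +2 fires, +1 burnt (F count now 2)
Step 2: +2 fires, +2 burnt (F count now 2)
Step 3: +1 fires, +2 burnt (F count now 1)
Step 4: +2 fires, +1 burnt (F count now 2)
Step 5: +2 fires, +2 burnt (F count now 2)
Step 6: +1 fires, +2 burnt (F count now 1)
Step 7: +2 fires, +1 burnt (F count now 2)
Step 8: +2 fires, +2 burnt (F count now 2)
Step 9: +1 fires, +2 burnt (F count now 1)
Step 10: +0 fires, +1 burnt (F count now 0)
Fire out after step 10
Initially T: 19, now '.': 26
Total burnt (originally-T cells now '.'): 15

Answer: 15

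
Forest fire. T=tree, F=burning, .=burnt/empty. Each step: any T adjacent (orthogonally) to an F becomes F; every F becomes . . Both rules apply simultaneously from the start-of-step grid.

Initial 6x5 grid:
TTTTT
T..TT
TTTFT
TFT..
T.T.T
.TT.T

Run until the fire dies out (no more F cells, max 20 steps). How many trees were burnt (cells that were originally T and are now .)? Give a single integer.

Answer: 18

Derivation:
Step 1: +6 fires, +2 burnt (F count now 6)
Step 2: +5 fires, +6 burnt (F count now 5)
Step 3: +4 fires, +5 burnt (F count now 4)
Step 4: +3 fires, +4 burnt (F count now 3)
Step 5: +0 fires, +3 burnt (F count now 0)
Fire out after step 5
Initially T: 20, now '.': 28
Total burnt (originally-T cells now '.'): 18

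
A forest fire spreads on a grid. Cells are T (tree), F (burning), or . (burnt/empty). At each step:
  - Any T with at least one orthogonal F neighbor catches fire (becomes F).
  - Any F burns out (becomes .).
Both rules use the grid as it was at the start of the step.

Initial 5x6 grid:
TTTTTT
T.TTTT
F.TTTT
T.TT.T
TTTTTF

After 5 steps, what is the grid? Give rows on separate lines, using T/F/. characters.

Step 1: 4 trees catch fire, 2 burn out
  TTTTTT
  F.TTTT
  ..TTTT
  F.TT.F
  TTTTF.
Step 2: 4 trees catch fire, 4 burn out
  FTTTTT
  ..TTTT
  ..TTTF
  ..TT..
  FTTF..
Step 3: 6 trees catch fire, 4 burn out
  .FTTTT
  ..TTTF
  ..TTF.
  ..TF..
  .FF...
Step 4: 5 trees catch fire, 6 burn out
  ..FTTF
  ..TTF.
  ..TF..
  ..F...
  ......
Step 5: 5 trees catch fire, 5 burn out
  ...FF.
  ..FF..
  ..F...
  ......
  ......

...FF.
..FF..
..F...
......
......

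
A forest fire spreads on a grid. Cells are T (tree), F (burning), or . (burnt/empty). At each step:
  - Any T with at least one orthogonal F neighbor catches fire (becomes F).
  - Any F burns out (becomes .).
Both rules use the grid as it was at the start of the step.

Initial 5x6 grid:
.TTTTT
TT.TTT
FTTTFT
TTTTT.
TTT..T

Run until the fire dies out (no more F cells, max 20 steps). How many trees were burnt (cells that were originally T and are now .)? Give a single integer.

Step 1: +7 fires, +2 burnt (F count now 7)
Step 2: +8 fires, +7 burnt (F count now 8)
Step 3: +5 fires, +8 burnt (F count now 5)
Step 4: +2 fires, +5 burnt (F count now 2)
Step 5: +0 fires, +2 burnt (F count now 0)
Fire out after step 5
Initially T: 23, now '.': 29
Total burnt (originally-T cells now '.'): 22

Answer: 22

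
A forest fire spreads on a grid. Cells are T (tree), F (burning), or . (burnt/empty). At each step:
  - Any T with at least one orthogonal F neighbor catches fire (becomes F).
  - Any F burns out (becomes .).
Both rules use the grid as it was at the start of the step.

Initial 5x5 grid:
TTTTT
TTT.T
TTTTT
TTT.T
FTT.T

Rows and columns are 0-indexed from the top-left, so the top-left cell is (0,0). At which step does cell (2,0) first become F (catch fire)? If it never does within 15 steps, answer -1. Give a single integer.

Step 1: cell (2,0)='T' (+2 fires, +1 burnt)
Step 2: cell (2,0)='F' (+3 fires, +2 burnt)
  -> target ignites at step 2
Step 3: cell (2,0)='.' (+3 fires, +3 burnt)
Step 4: cell (2,0)='.' (+3 fires, +3 burnt)
Step 5: cell (2,0)='.' (+3 fires, +3 burnt)
Step 6: cell (2,0)='.' (+2 fires, +3 burnt)
Step 7: cell (2,0)='.' (+3 fires, +2 burnt)
Step 8: cell (2,0)='.' (+2 fires, +3 burnt)
Step 9: cell (2,0)='.' (+0 fires, +2 burnt)
  fire out at step 9

2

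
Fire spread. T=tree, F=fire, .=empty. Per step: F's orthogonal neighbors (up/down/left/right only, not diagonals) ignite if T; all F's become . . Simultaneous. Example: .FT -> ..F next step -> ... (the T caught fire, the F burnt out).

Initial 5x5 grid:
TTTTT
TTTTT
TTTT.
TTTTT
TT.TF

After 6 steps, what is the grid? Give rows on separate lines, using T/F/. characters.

Step 1: 2 trees catch fire, 1 burn out
  TTTTT
  TTTTT
  TTTT.
  TTTTF
  TT.F.
Step 2: 1 trees catch fire, 2 burn out
  TTTTT
  TTTTT
  TTTT.
  TTTF.
  TT...
Step 3: 2 trees catch fire, 1 burn out
  TTTTT
  TTTTT
  TTTF.
  TTF..
  TT...
Step 4: 3 trees catch fire, 2 burn out
  TTTTT
  TTTFT
  TTF..
  TF...
  TT...
Step 5: 6 trees catch fire, 3 burn out
  TTTFT
  TTF.F
  TF...
  F....
  TF...
Step 6: 5 trees catch fire, 6 burn out
  TTF.F
  TF...
  F....
  .....
  F....

TTF.F
TF...
F....
.....
F....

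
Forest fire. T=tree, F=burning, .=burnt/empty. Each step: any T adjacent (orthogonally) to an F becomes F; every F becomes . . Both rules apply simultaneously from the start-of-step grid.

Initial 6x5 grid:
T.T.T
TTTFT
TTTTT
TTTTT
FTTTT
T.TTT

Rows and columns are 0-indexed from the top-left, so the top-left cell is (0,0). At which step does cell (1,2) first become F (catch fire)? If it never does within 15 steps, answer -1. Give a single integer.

Step 1: cell (1,2)='F' (+6 fires, +2 burnt)
  -> target ignites at step 1
Step 2: cell (1,2)='.' (+9 fires, +6 burnt)
Step 3: cell (1,2)='.' (+6 fires, +9 burnt)
Step 4: cell (1,2)='.' (+3 fires, +6 burnt)
Step 5: cell (1,2)='.' (+1 fires, +3 burnt)
Step 6: cell (1,2)='.' (+0 fires, +1 burnt)
  fire out at step 6

1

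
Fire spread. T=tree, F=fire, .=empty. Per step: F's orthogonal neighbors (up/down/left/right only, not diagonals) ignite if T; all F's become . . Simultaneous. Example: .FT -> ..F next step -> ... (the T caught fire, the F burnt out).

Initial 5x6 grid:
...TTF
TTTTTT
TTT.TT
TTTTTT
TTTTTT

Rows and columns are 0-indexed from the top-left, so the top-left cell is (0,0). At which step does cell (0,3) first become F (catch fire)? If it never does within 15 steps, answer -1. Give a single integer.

Step 1: cell (0,3)='T' (+2 fires, +1 burnt)
Step 2: cell (0,3)='F' (+3 fires, +2 burnt)
  -> target ignites at step 2
Step 3: cell (0,3)='.' (+3 fires, +3 burnt)
Step 4: cell (0,3)='.' (+3 fires, +3 burnt)
Step 5: cell (0,3)='.' (+4 fires, +3 burnt)
Step 6: cell (0,3)='.' (+4 fires, +4 burnt)
Step 7: cell (0,3)='.' (+3 fires, +4 burnt)
Step 8: cell (0,3)='.' (+2 fires, +3 burnt)
Step 9: cell (0,3)='.' (+1 fires, +2 burnt)
Step 10: cell (0,3)='.' (+0 fires, +1 burnt)
  fire out at step 10

2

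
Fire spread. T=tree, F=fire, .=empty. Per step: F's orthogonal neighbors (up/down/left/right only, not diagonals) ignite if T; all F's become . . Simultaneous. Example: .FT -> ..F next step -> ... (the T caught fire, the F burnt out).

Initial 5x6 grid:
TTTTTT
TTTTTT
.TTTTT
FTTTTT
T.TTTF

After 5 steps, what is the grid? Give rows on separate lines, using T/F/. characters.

Step 1: 4 trees catch fire, 2 burn out
  TTTTTT
  TTTTTT
  .TTTTT
  .FTTTF
  F.TTF.
Step 2: 5 trees catch fire, 4 burn out
  TTTTTT
  TTTTTT
  .FTTTF
  ..FTF.
  ..TF..
Step 3: 6 trees catch fire, 5 burn out
  TTTTTT
  TFTTTF
  ..FTF.
  ...F..
  ..F...
Step 4: 6 trees catch fire, 6 burn out
  TFTTTF
  F.FTF.
  ...F..
  ......
  ......
Step 5: 4 trees catch fire, 6 burn out
  F.FTF.
  ...F..
  ......
  ......
  ......

F.FTF.
...F..
......
......
......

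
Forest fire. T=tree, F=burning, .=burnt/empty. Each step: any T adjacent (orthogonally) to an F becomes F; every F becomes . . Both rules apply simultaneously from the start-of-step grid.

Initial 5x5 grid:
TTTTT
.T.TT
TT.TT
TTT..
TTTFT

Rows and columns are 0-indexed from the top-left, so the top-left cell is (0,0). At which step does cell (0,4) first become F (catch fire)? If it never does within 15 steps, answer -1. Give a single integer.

Step 1: cell (0,4)='T' (+2 fires, +1 burnt)
Step 2: cell (0,4)='T' (+2 fires, +2 burnt)
Step 3: cell (0,4)='T' (+2 fires, +2 burnt)
Step 4: cell (0,4)='T' (+2 fires, +2 burnt)
Step 5: cell (0,4)='T' (+2 fires, +2 burnt)
Step 6: cell (0,4)='T' (+1 fires, +2 burnt)
Step 7: cell (0,4)='T' (+2 fires, +1 burnt)
Step 8: cell (0,4)='T' (+1 fires, +2 burnt)
Step 9: cell (0,4)='F' (+2 fires, +1 burnt)
  -> target ignites at step 9
Step 10: cell (0,4)='.' (+2 fires, +2 burnt)
Step 11: cell (0,4)='.' (+1 fires, +2 burnt)
Step 12: cell (0,4)='.' (+0 fires, +1 burnt)
  fire out at step 12

9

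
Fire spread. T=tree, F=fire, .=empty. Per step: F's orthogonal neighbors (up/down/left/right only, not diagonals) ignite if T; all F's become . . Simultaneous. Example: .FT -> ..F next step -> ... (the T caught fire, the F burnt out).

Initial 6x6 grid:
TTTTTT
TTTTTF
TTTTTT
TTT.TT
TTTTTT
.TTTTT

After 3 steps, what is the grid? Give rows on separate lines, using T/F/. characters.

Step 1: 3 trees catch fire, 1 burn out
  TTTTTF
  TTTTF.
  TTTTTF
  TTT.TT
  TTTTTT
  .TTTTT
Step 2: 4 trees catch fire, 3 burn out
  TTTTF.
  TTTF..
  TTTTF.
  TTT.TF
  TTTTTT
  .TTTTT
Step 3: 5 trees catch fire, 4 burn out
  TTTF..
  TTF...
  TTTF..
  TTT.F.
  TTTTTF
  .TTTTT

TTTF..
TTF...
TTTF..
TTT.F.
TTTTTF
.TTTTT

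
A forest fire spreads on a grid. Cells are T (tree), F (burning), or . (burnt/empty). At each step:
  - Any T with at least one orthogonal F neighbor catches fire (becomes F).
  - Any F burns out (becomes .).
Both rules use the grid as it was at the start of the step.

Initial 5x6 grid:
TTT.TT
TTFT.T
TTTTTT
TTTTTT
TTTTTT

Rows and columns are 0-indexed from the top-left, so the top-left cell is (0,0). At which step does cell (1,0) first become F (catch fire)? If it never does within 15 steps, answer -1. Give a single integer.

Step 1: cell (1,0)='T' (+4 fires, +1 burnt)
Step 2: cell (1,0)='F' (+5 fires, +4 burnt)
  -> target ignites at step 2
Step 3: cell (1,0)='.' (+6 fires, +5 burnt)
Step 4: cell (1,0)='.' (+5 fires, +6 burnt)
Step 5: cell (1,0)='.' (+4 fires, +5 burnt)
Step 6: cell (1,0)='.' (+2 fires, +4 burnt)
Step 7: cell (1,0)='.' (+1 fires, +2 burnt)
Step 8: cell (1,0)='.' (+0 fires, +1 burnt)
  fire out at step 8

2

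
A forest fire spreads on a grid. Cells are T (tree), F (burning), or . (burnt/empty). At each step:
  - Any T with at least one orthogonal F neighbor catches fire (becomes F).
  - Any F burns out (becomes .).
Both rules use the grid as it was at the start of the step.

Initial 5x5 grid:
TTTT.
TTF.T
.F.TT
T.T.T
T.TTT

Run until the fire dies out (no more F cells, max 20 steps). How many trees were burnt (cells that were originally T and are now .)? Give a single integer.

Answer: 6

Derivation:
Step 1: +2 fires, +2 burnt (F count now 2)
Step 2: +3 fires, +2 burnt (F count now 3)
Step 3: +1 fires, +3 burnt (F count now 1)
Step 4: +0 fires, +1 burnt (F count now 0)
Fire out after step 4
Initially T: 16, now '.': 15
Total burnt (originally-T cells now '.'): 6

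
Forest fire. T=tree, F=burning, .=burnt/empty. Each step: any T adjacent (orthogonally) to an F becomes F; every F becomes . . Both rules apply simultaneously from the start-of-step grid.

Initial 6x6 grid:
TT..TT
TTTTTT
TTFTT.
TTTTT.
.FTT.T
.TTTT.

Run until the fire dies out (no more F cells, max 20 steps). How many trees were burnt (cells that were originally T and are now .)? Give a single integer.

Answer: 25

Derivation:
Step 1: +7 fires, +2 burnt (F count now 7)
Step 2: +8 fires, +7 burnt (F count now 8)
Step 3: +5 fires, +8 burnt (F count now 5)
Step 4: +4 fires, +5 burnt (F count now 4)
Step 5: +1 fires, +4 burnt (F count now 1)
Step 6: +0 fires, +1 burnt (F count now 0)
Fire out after step 6
Initially T: 26, now '.': 35
Total burnt (originally-T cells now '.'): 25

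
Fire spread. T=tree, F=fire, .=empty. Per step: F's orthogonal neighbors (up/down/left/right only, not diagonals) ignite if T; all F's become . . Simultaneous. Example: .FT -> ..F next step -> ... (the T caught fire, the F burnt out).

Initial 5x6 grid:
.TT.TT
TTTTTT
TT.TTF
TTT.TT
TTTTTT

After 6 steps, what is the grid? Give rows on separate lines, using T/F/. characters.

Step 1: 3 trees catch fire, 1 burn out
  .TT.TT
  TTTTTF
  TT.TF.
  TTT.TF
  TTTTTT
Step 2: 5 trees catch fire, 3 burn out
  .TT.TF
  TTTTF.
  TT.F..
  TTT.F.
  TTTTTF
Step 3: 3 trees catch fire, 5 burn out
  .TT.F.
  TTTF..
  TT....
  TTT...
  TTTTF.
Step 4: 2 trees catch fire, 3 burn out
  .TT...
  TTF...
  TT....
  TTT...
  TTTF..
Step 5: 3 trees catch fire, 2 burn out
  .TF...
  TF....
  TT....
  TTT...
  TTF...
Step 6: 5 trees catch fire, 3 burn out
  .F....
  F.....
  TF....
  TTF...
  TF....

.F....
F.....
TF....
TTF...
TF....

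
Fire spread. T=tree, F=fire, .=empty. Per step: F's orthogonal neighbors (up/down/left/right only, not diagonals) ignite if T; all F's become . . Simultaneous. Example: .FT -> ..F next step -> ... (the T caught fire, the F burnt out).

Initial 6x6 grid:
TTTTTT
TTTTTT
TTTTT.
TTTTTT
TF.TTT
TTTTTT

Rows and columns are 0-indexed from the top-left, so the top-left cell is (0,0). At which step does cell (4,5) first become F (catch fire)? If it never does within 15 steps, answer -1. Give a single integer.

Step 1: cell (4,5)='T' (+3 fires, +1 burnt)
Step 2: cell (4,5)='T' (+5 fires, +3 burnt)
Step 3: cell (4,5)='T' (+5 fires, +5 burnt)
Step 4: cell (4,5)='T' (+7 fires, +5 burnt)
Step 5: cell (4,5)='T' (+7 fires, +7 burnt)
Step 6: cell (4,5)='F' (+3 fires, +7 burnt)
  -> target ignites at step 6
Step 7: cell (4,5)='.' (+2 fires, +3 burnt)
Step 8: cell (4,5)='.' (+1 fires, +2 burnt)
Step 9: cell (4,5)='.' (+0 fires, +1 burnt)
  fire out at step 9

6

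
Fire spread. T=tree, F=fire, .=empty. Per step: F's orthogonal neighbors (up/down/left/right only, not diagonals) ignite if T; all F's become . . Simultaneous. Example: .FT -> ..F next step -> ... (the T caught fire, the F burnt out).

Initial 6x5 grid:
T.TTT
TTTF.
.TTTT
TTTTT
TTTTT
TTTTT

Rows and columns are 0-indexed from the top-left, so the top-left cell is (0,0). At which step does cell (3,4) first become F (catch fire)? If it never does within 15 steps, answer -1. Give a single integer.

Step 1: cell (3,4)='T' (+3 fires, +1 burnt)
Step 2: cell (3,4)='T' (+6 fires, +3 burnt)
Step 3: cell (3,4)='F' (+5 fires, +6 burnt)
  -> target ignites at step 3
Step 4: cell (3,4)='.' (+5 fires, +5 burnt)
Step 5: cell (3,4)='.' (+4 fires, +5 burnt)
Step 6: cell (3,4)='.' (+2 fires, +4 burnt)
Step 7: cell (3,4)='.' (+1 fires, +2 burnt)
Step 8: cell (3,4)='.' (+0 fires, +1 burnt)
  fire out at step 8

3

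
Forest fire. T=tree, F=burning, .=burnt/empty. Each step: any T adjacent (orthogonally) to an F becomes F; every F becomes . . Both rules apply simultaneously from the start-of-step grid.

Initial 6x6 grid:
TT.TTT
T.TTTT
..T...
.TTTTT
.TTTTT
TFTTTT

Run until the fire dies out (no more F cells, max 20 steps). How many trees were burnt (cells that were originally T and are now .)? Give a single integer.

Step 1: +3 fires, +1 burnt (F count now 3)
Step 2: +3 fires, +3 burnt (F count now 3)
Step 3: +3 fires, +3 burnt (F count now 3)
Step 4: +4 fires, +3 burnt (F count now 4)
Step 5: +3 fires, +4 burnt (F count now 3)
Step 6: +2 fires, +3 burnt (F count now 2)
Step 7: +2 fires, +2 burnt (F count now 2)
Step 8: +2 fires, +2 burnt (F count now 2)
Step 9: +1 fires, +2 burnt (F count now 1)
Step 10: +0 fires, +1 burnt (F count now 0)
Fire out after step 10
Initially T: 26, now '.': 33
Total burnt (originally-T cells now '.'): 23

Answer: 23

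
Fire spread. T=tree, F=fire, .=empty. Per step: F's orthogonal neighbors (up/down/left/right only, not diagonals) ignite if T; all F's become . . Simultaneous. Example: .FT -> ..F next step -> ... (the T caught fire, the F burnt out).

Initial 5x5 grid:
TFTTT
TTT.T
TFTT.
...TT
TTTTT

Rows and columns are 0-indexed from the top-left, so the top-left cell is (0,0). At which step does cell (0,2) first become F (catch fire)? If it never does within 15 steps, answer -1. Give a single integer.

Step 1: cell (0,2)='F' (+5 fires, +2 burnt)
  -> target ignites at step 1
Step 2: cell (0,2)='.' (+4 fires, +5 burnt)
Step 3: cell (0,2)='.' (+2 fires, +4 burnt)
Step 4: cell (0,2)='.' (+3 fires, +2 burnt)
Step 5: cell (0,2)='.' (+2 fires, +3 burnt)
Step 6: cell (0,2)='.' (+1 fires, +2 burnt)
Step 7: cell (0,2)='.' (+1 fires, +1 burnt)
Step 8: cell (0,2)='.' (+0 fires, +1 burnt)
  fire out at step 8

1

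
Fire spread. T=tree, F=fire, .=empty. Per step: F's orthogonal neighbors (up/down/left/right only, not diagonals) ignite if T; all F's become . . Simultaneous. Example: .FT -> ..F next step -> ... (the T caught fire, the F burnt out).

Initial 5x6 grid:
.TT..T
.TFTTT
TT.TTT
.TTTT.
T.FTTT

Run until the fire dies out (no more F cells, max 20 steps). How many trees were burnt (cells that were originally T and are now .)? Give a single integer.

Step 1: +5 fires, +2 burnt (F count now 5)
Step 2: +7 fires, +5 burnt (F count now 7)
Step 3: +5 fires, +7 burnt (F count now 5)
Step 4: +2 fires, +5 burnt (F count now 2)
Step 5: +0 fires, +2 burnt (F count now 0)
Fire out after step 5
Initially T: 20, now '.': 29
Total burnt (originally-T cells now '.'): 19

Answer: 19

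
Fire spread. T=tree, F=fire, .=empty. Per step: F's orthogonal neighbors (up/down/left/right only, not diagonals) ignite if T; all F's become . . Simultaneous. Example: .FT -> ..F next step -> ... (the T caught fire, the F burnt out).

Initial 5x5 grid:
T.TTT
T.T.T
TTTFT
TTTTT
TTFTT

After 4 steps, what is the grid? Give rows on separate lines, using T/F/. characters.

Step 1: 6 trees catch fire, 2 burn out
  T.TTT
  T.T.T
  TTF.F
  TTFFT
  TF.FT
Step 2: 7 trees catch fire, 6 burn out
  T.TTT
  T.F.F
  TF...
  TF..F
  F...F
Step 3: 4 trees catch fire, 7 burn out
  T.FTF
  T....
  F....
  F....
  .....
Step 4: 2 trees catch fire, 4 burn out
  T..F.
  F....
  .....
  .....
  .....

T..F.
F....
.....
.....
.....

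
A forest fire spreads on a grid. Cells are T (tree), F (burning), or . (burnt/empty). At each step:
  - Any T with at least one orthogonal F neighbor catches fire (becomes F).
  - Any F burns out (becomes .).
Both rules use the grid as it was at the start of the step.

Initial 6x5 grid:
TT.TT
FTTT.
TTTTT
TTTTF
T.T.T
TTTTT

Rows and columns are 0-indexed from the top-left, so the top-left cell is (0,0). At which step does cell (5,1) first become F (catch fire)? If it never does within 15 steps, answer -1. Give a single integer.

Step 1: cell (5,1)='T' (+6 fires, +2 burnt)
Step 2: cell (5,1)='T' (+7 fires, +6 burnt)
Step 3: cell (5,1)='T' (+6 fires, +7 burnt)
Step 4: cell (5,1)='T' (+3 fires, +6 burnt)
Step 5: cell (5,1)='F' (+2 fires, +3 burnt)
  -> target ignites at step 5
Step 6: cell (5,1)='.' (+0 fires, +2 burnt)
  fire out at step 6

5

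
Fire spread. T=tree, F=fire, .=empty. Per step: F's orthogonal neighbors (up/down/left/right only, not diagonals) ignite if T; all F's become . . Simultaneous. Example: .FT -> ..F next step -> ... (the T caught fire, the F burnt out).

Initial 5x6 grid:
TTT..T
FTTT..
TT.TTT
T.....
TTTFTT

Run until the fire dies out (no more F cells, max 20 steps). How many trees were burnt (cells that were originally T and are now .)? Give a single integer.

Step 1: +5 fires, +2 burnt (F count now 5)
Step 2: +6 fires, +5 burnt (F count now 6)
Step 3: +3 fires, +6 burnt (F count now 3)
Step 4: +1 fires, +3 burnt (F count now 1)
Step 5: +1 fires, +1 burnt (F count now 1)
Step 6: +1 fires, +1 burnt (F count now 1)
Step 7: +0 fires, +1 burnt (F count now 0)
Fire out after step 7
Initially T: 18, now '.': 29
Total burnt (originally-T cells now '.'): 17

Answer: 17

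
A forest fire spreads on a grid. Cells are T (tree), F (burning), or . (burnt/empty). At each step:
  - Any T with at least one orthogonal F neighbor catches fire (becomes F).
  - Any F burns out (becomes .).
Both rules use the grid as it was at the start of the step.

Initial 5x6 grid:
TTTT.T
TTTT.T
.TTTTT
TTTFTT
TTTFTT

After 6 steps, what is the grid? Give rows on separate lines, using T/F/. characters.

Step 1: 5 trees catch fire, 2 burn out
  TTTT.T
  TTTT.T
  .TTFTT
  TTF.FT
  TTF.FT
Step 2: 7 trees catch fire, 5 burn out
  TTTT.T
  TTTF.T
  .TF.FT
  TF...F
  TF...F
Step 3: 6 trees catch fire, 7 burn out
  TTTF.T
  TTF..T
  .F...F
  F.....
  F.....
Step 4: 3 trees catch fire, 6 burn out
  TTF..T
  TF...F
  ......
  ......
  ......
Step 5: 3 trees catch fire, 3 burn out
  TF...F
  F.....
  ......
  ......
  ......
Step 6: 1 trees catch fire, 3 burn out
  F.....
  ......
  ......
  ......
  ......

F.....
......
......
......
......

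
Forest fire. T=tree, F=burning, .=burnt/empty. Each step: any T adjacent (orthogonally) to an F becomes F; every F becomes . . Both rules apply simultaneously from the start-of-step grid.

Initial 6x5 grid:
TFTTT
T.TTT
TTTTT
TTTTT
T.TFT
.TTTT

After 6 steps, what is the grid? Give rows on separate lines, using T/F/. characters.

Step 1: 6 trees catch fire, 2 burn out
  F.FTT
  T.TTT
  TTTTT
  TTTFT
  T.F.F
  .TTFT
Step 2: 8 trees catch fire, 6 burn out
  ...FT
  F.FTT
  TTTFT
  TTF.F
  T....
  .TF.F
Step 3: 7 trees catch fire, 8 burn out
  ....F
  ...FT
  FTF.F
  TF...
  T....
  .F...
Step 4: 3 trees catch fire, 7 burn out
  .....
  ....F
  .F...
  F....
  T....
  .....
Step 5: 1 trees catch fire, 3 burn out
  .....
  .....
  .....
  .....
  F....
  .....
Step 6: 0 trees catch fire, 1 burn out
  .....
  .....
  .....
  .....
  .....
  .....

.....
.....
.....
.....
.....
.....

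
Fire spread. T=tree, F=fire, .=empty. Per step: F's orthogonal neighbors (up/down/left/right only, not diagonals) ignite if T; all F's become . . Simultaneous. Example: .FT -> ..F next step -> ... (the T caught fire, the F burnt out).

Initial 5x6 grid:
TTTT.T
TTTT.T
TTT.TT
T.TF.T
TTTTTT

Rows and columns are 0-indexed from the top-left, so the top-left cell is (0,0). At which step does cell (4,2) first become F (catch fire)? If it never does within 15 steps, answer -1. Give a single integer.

Step 1: cell (4,2)='T' (+2 fires, +1 burnt)
Step 2: cell (4,2)='F' (+3 fires, +2 burnt)
  -> target ignites at step 2
Step 3: cell (4,2)='.' (+4 fires, +3 burnt)
Step 4: cell (4,2)='.' (+6 fires, +4 burnt)
Step 5: cell (4,2)='.' (+5 fires, +6 burnt)
Step 6: cell (4,2)='.' (+3 fires, +5 burnt)
Step 7: cell (4,2)='.' (+1 fires, +3 burnt)
Step 8: cell (4,2)='.' (+0 fires, +1 burnt)
  fire out at step 8

2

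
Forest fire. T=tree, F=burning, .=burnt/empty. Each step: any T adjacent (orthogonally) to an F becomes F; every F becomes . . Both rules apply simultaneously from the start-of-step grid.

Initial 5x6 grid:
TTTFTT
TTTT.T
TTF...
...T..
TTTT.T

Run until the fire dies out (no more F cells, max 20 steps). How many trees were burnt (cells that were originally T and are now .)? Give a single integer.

Step 1: +5 fires, +2 burnt (F count now 5)
Step 2: +4 fires, +5 burnt (F count now 4)
Step 3: +3 fires, +4 burnt (F count now 3)
Step 4: +0 fires, +3 burnt (F count now 0)
Fire out after step 4
Initially T: 18, now '.': 24
Total burnt (originally-T cells now '.'): 12

Answer: 12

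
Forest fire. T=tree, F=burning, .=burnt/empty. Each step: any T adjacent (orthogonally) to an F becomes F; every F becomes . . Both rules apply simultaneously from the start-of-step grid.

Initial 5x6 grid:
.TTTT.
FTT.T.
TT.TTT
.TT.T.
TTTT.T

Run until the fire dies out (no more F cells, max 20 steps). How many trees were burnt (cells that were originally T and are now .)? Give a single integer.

Answer: 19

Derivation:
Step 1: +2 fires, +1 burnt (F count now 2)
Step 2: +3 fires, +2 burnt (F count now 3)
Step 3: +2 fires, +3 burnt (F count now 2)
Step 4: +3 fires, +2 burnt (F count now 3)
Step 5: +3 fires, +3 burnt (F count now 3)
Step 6: +2 fires, +3 burnt (F count now 2)
Step 7: +1 fires, +2 burnt (F count now 1)
Step 8: +3 fires, +1 burnt (F count now 3)
Step 9: +0 fires, +3 burnt (F count now 0)
Fire out after step 9
Initially T: 20, now '.': 29
Total burnt (originally-T cells now '.'): 19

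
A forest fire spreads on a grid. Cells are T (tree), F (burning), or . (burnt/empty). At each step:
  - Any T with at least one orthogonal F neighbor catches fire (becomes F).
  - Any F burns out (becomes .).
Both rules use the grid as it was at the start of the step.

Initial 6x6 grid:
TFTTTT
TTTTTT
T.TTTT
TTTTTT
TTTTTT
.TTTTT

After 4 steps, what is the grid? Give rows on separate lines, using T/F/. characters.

Step 1: 3 trees catch fire, 1 burn out
  F.FTTT
  TFTTTT
  T.TTTT
  TTTTTT
  TTTTTT
  .TTTTT
Step 2: 3 trees catch fire, 3 burn out
  ...FTT
  F.FTTT
  T.TTTT
  TTTTTT
  TTTTTT
  .TTTTT
Step 3: 4 trees catch fire, 3 burn out
  ....FT
  ...FTT
  F.FTTT
  TTTTTT
  TTTTTT
  .TTTTT
Step 4: 5 trees catch fire, 4 burn out
  .....F
  ....FT
  ...FTT
  FTFTTT
  TTTTTT
  .TTTTT

.....F
....FT
...FTT
FTFTTT
TTTTTT
.TTTTT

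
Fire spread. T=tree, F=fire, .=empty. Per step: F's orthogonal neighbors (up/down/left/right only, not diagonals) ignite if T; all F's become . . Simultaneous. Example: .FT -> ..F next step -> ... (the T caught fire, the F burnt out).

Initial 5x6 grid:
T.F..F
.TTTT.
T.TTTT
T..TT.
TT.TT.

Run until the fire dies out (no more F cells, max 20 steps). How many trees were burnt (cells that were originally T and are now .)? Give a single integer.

Step 1: +1 fires, +2 burnt (F count now 1)
Step 2: +3 fires, +1 burnt (F count now 3)
Step 3: +2 fires, +3 burnt (F count now 2)
Step 4: +2 fires, +2 burnt (F count now 2)
Step 5: +3 fires, +2 burnt (F count now 3)
Step 6: +1 fires, +3 burnt (F count now 1)
Step 7: +0 fires, +1 burnt (F count now 0)
Fire out after step 7
Initially T: 17, now '.': 25
Total burnt (originally-T cells now '.'): 12

Answer: 12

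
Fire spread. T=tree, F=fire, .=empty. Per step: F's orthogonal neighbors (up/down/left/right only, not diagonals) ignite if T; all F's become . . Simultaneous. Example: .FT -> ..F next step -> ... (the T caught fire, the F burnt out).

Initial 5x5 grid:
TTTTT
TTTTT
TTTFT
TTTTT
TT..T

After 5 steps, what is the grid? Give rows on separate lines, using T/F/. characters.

Step 1: 4 trees catch fire, 1 burn out
  TTTTT
  TTTFT
  TTF.F
  TTTFT
  TT..T
Step 2: 6 trees catch fire, 4 burn out
  TTTFT
  TTF.F
  TF...
  TTF.F
  TT..T
Step 3: 6 trees catch fire, 6 burn out
  TTF.F
  TF...
  F....
  TF...
  TT..F
Step 4: 4 trees catch fire, 6 burn out
  TF...
  F....
  .....
  F....
  TF...
Step 5: 2 trees catch fire, 4 burn out
  F....
  .....
  .....
  .....
  F....

F....
.....
.....
.....
F....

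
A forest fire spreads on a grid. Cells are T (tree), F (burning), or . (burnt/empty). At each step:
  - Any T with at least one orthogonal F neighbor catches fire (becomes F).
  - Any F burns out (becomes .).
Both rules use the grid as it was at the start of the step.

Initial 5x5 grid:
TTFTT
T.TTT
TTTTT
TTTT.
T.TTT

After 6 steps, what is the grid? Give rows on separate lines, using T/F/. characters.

Step 1: 3 trees catch fire, 1 burn out
  TF.FT
  T.FTT
  TTTTT
  TTTT.
  T.TTT
Step 2: 4 trees catch fire, 3 burn out
  F...F
  T..FT
  TTFTT
  TTTT.
  T.TTT
Step 3: 5 trees catch fire, 4 burn out
  .....
  F...F
  TF.FT
  TTFT.
  T.TTT
Step 4: 5 trees catch fire, 5 burn out
  .....
  .....
  F...F
  TF.F.
  T.FTT
Step 5: 2 trees catch fire, 5 burn out
  .....
  .....
  .....
  F....
  T..FT
Step 6: 2 trees catch fire, 2 burn out
  .....
  .....
  .....
  .....
  F...F

.....
.....
.....
.....
F...F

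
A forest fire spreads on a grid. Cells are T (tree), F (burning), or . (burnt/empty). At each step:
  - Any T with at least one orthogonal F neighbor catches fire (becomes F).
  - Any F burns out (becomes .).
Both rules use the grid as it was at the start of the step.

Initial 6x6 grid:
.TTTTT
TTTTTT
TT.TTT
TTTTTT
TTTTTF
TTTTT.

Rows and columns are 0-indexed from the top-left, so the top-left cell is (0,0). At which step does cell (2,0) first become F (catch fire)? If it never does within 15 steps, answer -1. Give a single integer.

Step 1: cell (2,0)='T' (+2 fires, +1 burnt)
Step 2: cell (2,0)='T' (+4 fires, +2 burnt)
Step 3: cell (2,0)='T' (+5 fires, +4 burnt)
Step 4: cell (2,0)='T' (+6 fires, +5 burnt)
Step 5: cell (2,0)='T' (+5 fires, +6 burnt)
Step 6: cell (2,0)='T' (+5 fires, +5 burnt)
Step 7: cell (2,0)='F' (+3 fires, +5 burnt)
  -> target ignites at step 7
Step 8: cell (2,0)='.' (+2 fires, +3 burnt)
Step 9: cell (2,0)='.' (+0 fires, +2 burnt)
  fire out at step 9

7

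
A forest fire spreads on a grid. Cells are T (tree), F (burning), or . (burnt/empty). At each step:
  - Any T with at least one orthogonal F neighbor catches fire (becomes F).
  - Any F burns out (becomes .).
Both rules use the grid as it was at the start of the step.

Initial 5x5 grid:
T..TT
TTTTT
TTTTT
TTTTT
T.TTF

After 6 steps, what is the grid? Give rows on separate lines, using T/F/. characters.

Step 1: 2 trees catch fire, 1 burn out
  T..TT
  TTTTT
  TTTTT
  TTTTF
  T.TF.
Step 2: 3 trees catch fire, 2 burn out
  T..TT
  TTTTT
  TTTTF
  TTTF.
  T.F..
Step 3: 3 trees catch fire, 3 burn out
  T..TT
  TTTTF
  TTTF.
  TTF..
  T....
Step 4: 4 trees catch fire, 3 burn out
  T..TF
  TTTF.
  TTF..
  TF...
  T....
Step 5: 4 trees catch fire, 4 burn out
  T..F.
  TTF..
  TF...
  F....
  T....
Step 6: 3 trees catch fire, 4 burn out
  T....
  TF...
  F....
  .....
  F....

T....
TF...
F....
.....
F....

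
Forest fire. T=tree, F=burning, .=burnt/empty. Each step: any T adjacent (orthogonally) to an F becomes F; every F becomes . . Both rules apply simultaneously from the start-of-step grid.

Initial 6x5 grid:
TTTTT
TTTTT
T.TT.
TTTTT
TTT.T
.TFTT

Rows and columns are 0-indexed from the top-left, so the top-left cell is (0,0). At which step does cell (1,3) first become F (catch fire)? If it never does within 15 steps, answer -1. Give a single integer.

Step 1: cell (1,3)='T' (+3 fires, +1 burnt)
Step 2: cell (1,3)='T' (+3 fires, +3 burnt)
Step 3: cell (1,3)='T' (+5 fires, +3 burnt)
Step 4: cell (1,3)='T' (+4 fires, +5 burnt)
Step 5: cell (1,3)='F' (+4 fires, +4 burnt)
  -> target ignites at step 5
Step 6: cell (1,3)='.' (+4 fires, +4 burnt)
Step 7: cell (1,3)='.' (+2 fires, +4 burnt)
Step 8: cell (1,3)='.' (+0 fires, +2 burnt)
  fire out at step 8

5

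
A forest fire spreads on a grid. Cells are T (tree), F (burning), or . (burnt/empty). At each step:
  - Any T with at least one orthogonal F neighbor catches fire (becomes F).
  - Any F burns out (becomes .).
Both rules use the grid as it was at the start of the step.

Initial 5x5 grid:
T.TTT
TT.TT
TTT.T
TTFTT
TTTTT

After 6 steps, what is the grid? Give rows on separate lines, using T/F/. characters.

Step 1: 4 trees catch fire, 1 burn out
  T.TTT
  TT.TT
  TTF.T
  TF.FT
  TTFTT
Step 2: 5 trees catch fire, 4 burn out
  T.TTT
  TT.TT
  TF..T
  F...F
  TF.FT
Step 3: 5 trees catch fire, 5 burn out
  T.TTT
  TF.TT
  F...F
  .....
  F...F
Step 4: 2 trees catch fire, 5 burn out
  T.TTT
  F..TF
  .....
  .....
  .....
Step 5: 3 trees catch fire, 2 burn out
  F.TTF
  ...F.
  .....
  .....
  .....
Step 6: 1 trees catch fire, 3 burn out
  ..TF.
  .....
  .....
  .....
  .....

..TF.
.....
.....
.....
.....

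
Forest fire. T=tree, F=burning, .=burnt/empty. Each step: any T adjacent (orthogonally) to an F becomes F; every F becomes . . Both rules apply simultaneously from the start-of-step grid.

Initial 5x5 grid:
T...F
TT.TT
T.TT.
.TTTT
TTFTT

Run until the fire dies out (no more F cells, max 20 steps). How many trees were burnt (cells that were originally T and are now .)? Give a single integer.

Answer: 12

Derivation:
Step 1: +4 fires, +2 burnt (F count now 4)
Step 2: +6 fires, +4 burnt (F count now 6)
Step 3: +2 fires, +6 burnt (F count now 2)
Step 4: +0 fires, +2 burnt (F count now 0)
Fire out after step 4
Initially T: 16, now '.': 21
Total burnt (originally-T cells now '.'): 12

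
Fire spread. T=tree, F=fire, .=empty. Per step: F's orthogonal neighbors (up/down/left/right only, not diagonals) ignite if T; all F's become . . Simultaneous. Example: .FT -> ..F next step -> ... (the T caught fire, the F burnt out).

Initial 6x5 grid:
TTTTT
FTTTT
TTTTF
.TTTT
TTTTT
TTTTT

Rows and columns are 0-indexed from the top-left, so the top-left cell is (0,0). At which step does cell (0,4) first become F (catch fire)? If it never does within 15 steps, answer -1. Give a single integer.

Step 1: cell (0,4)='T' (+6 fires, +2 burnt)
Step 2: cell (0,4)='F' (+8 fires, +6 burnt)
  -> target ignites at step 2
Step 3: cell (0,4)='.' (+6 fires, +8 burnt)
Step 4: cell (0,4)='.' (+3 fires, +6 burnt)
Step 5: cell (0,4)='.' (+3 fires, +3 burnt)
Step 6: cell (0,4)='.' (+1 fires, +3 burnt)
Step 7: cell (0,4)='.' (+0 fires, +1 burnt)
  fire out at step 7

2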